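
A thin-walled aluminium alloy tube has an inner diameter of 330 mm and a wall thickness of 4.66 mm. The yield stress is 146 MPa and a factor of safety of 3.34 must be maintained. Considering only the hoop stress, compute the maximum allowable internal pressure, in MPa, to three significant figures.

p_allow = 1.23 MPa

σ_allow = 146/3.34 = 43.71 MPa.
σ_h = pD/(2t) → p_allow = 2σ_allow t/D = 2×43.71×4.66/330 = 1.235 MPa.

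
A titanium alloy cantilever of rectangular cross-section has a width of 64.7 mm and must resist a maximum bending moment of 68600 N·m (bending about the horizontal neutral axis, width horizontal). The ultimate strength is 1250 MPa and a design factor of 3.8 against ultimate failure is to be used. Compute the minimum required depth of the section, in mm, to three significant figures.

σ_allow = 1250/3.8 = 328.9 MPa.
For a rectangular section σ = 6M/(bh²), so h² = 6M/(b σ_allow) = 6×6.8600×10^7/(64.7×328.9) = 19340 mm².
h = 139.1 mm.

h = 139 mm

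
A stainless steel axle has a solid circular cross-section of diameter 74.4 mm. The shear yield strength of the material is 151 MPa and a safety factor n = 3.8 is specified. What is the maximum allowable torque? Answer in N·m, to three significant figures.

T_allow = 3210 N·m

τ_allow = 151/3.8 = 39.74 MPa.
For a solid shaft T_allow = τ_allow·πd³/16; πd³/16 = π×74.4³/16 = 80860 mm³.
T_allow = 39.74×80860 = 3.213×10^6 N·mm = 3213 N·m.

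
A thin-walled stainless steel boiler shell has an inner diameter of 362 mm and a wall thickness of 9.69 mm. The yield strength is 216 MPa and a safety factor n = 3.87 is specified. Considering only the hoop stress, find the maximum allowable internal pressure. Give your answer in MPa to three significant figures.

p_allow = 2.99 MPa

σ_allow = 216/3.87 = 55.81 MPa.
σ_h = pD/(2t) → p_allow = 2σ_allow t/D = 2×55.81×9.69/362 = 2.988 MPa.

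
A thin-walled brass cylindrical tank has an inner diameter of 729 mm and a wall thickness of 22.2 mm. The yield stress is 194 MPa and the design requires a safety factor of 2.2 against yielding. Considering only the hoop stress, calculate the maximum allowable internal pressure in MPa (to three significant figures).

p_allow = 5.37 MPa

σ_allow = 194/2.2 = 88.18 MPa.
σ_h = pD/(2t) → p_allow = 2σ_allow t/D = 2×88.18×22.2/729 = 5.371 MPa.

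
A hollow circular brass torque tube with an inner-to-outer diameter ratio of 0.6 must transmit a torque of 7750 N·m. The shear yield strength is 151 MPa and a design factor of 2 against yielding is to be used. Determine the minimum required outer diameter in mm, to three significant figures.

τ_allow = 151/2 = 75.50 MPa.
For a hollow shaft τ = 16T/[πd_o³(1−k⁴)] with k = 0.6, so 1−k⁴ = 0.8704.
d_o³ = 16T/[π τ_allow (1−k⁴)] = 16×7750000/(π×75.50×0.8704) = 600600 mm³.
d_o = 84.37 mm.

d_o = 84.4 mm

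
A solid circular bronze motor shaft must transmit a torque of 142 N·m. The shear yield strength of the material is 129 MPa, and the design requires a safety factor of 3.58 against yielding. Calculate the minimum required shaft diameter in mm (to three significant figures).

d = 27.2 mm

Allowable shear stress τ_allow = 129/3.58 = 36.03 MPa.
For a solid shaft τ = 16T/(πd³), so d³ = 16T/(π τ_allow) = 16×142000/(π×36.03) = 20070 mm³.
d = (20070)^(1/3) = 27.18 mm.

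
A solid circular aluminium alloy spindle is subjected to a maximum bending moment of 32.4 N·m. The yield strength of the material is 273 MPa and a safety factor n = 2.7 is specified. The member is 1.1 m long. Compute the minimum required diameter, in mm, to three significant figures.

σ_allow = 273/2.7 = 101.1 MPa.
For a solid circular section σ = 32M/(πd³), so d³ = 32M/(π σ_allow) = 32×32400/(π×101.1) = 3264 mm³.
d = 14.83 mm.

d = 14.8 mm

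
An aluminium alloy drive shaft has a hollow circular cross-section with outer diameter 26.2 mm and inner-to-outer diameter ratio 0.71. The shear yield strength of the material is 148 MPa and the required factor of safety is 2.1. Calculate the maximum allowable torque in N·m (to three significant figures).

τ_allow = 148/2.1 = 70.48 MPa.
For a hollow shaft T_allow = τ_allow·πd_o³(1−k⁴)/16 with 1−k⁴ = 0.7459, so πd_o³(1−k⁴)/16 = 2634 mm³.
T_allow = 70.48×2634 = 185600 N·mm = 185.6 N·m.

T_allow = 186 N·m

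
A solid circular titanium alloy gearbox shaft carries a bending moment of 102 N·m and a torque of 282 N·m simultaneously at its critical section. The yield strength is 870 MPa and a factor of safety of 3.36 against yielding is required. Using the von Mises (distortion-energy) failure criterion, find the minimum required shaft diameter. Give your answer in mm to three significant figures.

d = 21.8 mm

σ_allow = σ_y/n = 870/3.36 = 258.9 MPa.
For a solid shaft σ_b = 32M/(πd³) and τ = 16T/(πd³), so the von Mises stress is σ' = (16/πd³)·√(4M²+3T²).
√(4M²+3T²) = √(4×(102000)² + 3×(282000)²) = 529300 N·mm.
d³ = 16×529300/(π×258.9) = 10410 mm³.
d = 21.84 mm.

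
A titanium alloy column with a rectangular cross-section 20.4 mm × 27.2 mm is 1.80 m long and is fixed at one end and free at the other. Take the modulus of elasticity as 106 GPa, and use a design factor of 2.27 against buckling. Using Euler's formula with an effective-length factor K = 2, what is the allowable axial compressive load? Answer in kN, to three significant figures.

Buckling occurs about the weak axis: I_min = h·b³/12 = 27.2×20.4³/12 = 19240 mm⁴ (b = 20.4 mm is the smaller dimension).
Effective length L_e = KL = 2×1.80 m = 3600 mm.
Euler critical load P_cr = π²EI/L_e² = π²×106000×19240/3600² = 1553 N.
P_allow = P_cr/n = 1553/2.27 = 684.3 N.

P_allow = 0.684 kN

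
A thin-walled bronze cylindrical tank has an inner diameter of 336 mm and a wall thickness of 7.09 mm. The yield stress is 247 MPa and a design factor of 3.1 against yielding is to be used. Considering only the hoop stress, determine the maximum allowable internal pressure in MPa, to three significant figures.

σ_allow = 247/3.1 = 79.68 MPa.
σ_h = pD/(2t) → p_allow = 2σ_allow t/D = 2×79.68×7.09/336 = 3.363 MPa.

p_allow = 3.36 MPa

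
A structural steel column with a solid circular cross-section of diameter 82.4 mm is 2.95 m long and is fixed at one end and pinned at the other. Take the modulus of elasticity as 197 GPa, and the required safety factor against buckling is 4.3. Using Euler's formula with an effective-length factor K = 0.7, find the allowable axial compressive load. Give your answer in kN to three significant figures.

P_allow = 240 kN

I = πd⁴/64 = π×82.4⁴/64 = 2.263×10^6 mm⁴.
Effective length L_e = KL = 0.7×2.95 m = 2065 mm.
Euler critical load P_cr = π²EI/L_e² = π²×197000×2.263×10^6/2065² = 1.032×10^6 N.
P_allow = P_cr/n = 1.032×10^6/4.3 = 240000 N.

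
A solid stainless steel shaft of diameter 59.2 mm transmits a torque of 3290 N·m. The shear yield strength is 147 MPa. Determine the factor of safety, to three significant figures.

n = 1.82

τ = 16T/(πd³) = 16×3290000/(π×59.2³) = 80.76 MPa.
n = τ_limit/τ = 147/80.76 = 1.820.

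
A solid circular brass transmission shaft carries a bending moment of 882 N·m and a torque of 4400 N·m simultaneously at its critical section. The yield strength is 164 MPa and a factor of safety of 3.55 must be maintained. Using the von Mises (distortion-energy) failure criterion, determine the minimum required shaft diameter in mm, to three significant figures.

d = 95.2 mm

σ_allow = σ_y/n = 164/3.55 = 46.20 MPa.
For a solid shaft σ_b = 32M/(πd³) and τ = 16T/(πd³), so the von Mises stress is σ' = (16/πd³)·√(4M²+3T²).
√(4M²+3T²) = √(4×(882000)² + 3×(4.400×10^6)²) = 7.823×10^6 N·mm.
d³ = 16×7.823×10^6/(π×46.20) = 862400 mm³.
d = 95.18 mm.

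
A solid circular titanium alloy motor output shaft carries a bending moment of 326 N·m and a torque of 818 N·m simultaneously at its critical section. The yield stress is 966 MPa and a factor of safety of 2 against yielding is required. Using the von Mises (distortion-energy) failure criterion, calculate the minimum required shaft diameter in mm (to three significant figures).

d = 25.4 mm

σ_allow = σ_y/n = 966/2 = 483.0 MPa.
For a solid shaft σ_b = 32M/(πd³) and τ = 16T/(πd³), so the von Mises stress is σ' = (16/πd³)·√(4M²+3T²).
√(4M²+3T²) = √(4×(326000)² + 3×(818000)²) = 1.560×10^6 N·mm.
d³ = 16×1.560×10^6/(π×483.0) = 16450 mm³.
d = 25.43 mm.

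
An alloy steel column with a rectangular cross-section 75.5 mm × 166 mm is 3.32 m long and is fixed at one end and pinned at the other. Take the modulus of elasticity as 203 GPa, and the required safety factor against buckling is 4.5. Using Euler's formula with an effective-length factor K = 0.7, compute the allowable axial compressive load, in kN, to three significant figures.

P_allow = 491 kN

Buckling occurs about the weak axis: I_min = h·b³/12 = 166×75.5³/12 = 5.953×10^6 mm⁴ (b = 75.5 mm is the smaller dimension).
Effective length L_e = KL = 0.7×3.32 m = 2324 mm.
Euler critical load P_cr = π²EI/L_e² = π²×203000×5.953×10^6/2324² = 2.208×10^6 N.
P_allow = P_cr/n = 2.208×10^6/4.5 = 490800 N.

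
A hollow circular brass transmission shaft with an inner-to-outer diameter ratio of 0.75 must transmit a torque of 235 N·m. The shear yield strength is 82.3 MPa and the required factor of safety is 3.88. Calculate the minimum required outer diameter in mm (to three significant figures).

d_o = 43.5 mm

τ_allow = 82.3/3.88 = 21.21 MPa.
For a hollow shaft τ = 16T/[πd_o³(1−k⁴)] with k = 0.75, so 1−k⁴ = 0.6836.
d_o³ = 16T/[π τ_allow (1−k⁴)] = 16×235000/(π×21.21×0.6836) = 82540 mm³.
d_o = 43.54 mm.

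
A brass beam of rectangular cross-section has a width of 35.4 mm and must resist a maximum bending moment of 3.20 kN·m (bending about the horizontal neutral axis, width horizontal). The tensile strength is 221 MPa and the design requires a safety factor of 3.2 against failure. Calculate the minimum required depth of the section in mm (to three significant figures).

σ_allow = 221/3.2 = 69.06 MPa.
For a rectangular section σ = 6M/(bh²), so h² = 6M/(b σ_allow) = 6×3200000/(35.4×69.06) = 7853 mm².
h = 88.62 mm.

h = 88.6 mm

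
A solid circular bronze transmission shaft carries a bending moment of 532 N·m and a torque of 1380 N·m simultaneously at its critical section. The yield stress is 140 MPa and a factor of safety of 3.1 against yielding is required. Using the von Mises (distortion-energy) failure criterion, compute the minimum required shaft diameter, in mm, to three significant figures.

d = 66.6 mm

σ_allow = σ_y/n = 140/3.1 = 45.16 MPa.
For a solid shaft σ_b = 32M/(πd³) and τ = 16T/(πd³), so the von Mises stress is σ' = (16/πd³)·√(4M²+3T²).
√(4M²+3T²) = √(4×(532000)² + 3×(1.380×10^6)²) = 2.616×10^6 N·mm.
d³ = 16×2.616×10^6/(π×45.16) = 295100 mm³.
d = 66.57 mm.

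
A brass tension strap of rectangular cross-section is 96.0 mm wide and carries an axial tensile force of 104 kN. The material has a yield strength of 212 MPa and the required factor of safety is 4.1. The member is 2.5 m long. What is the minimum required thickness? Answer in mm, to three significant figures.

t = 21.0 mm

σ_allow = 212/4.1 = 51.71 MPa.
Required area A = F/σ_allow = 104000/51.71 = 2011 mm².
t = A/w = 2011/96.0 = 20.95 mm.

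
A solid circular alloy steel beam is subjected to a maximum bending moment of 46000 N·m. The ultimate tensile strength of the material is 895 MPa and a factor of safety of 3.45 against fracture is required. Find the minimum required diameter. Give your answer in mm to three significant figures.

σ_allow = 895/3.45 = 259.4 MPa.
For a solid circular section σ = 32M/(πd³), so d³ = 32M/(π σ_allow) = 32×4.6000×10^7/(π×259.4) = 1.806×10^6 mm³.
d = 121.8 mm.

d = 122 mm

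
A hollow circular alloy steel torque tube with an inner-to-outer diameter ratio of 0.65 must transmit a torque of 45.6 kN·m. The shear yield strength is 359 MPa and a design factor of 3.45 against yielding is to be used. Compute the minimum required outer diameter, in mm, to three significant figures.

τ_allow = 359/3.45 = 104.1 MPa.
For a hollow shaft τ = 16T/[πd_o³(1−k⁴)] with k = 0.65, so 1−k⁴ = 0.8215.
d_o³ = 16T/[π τ_allow (1−k⁴)] = 16×4.5600×10^7/(π×104.1×0.8215) = 2.717×10^6 mm³.
d_o = 139.5 mm.

d_o = 140 mm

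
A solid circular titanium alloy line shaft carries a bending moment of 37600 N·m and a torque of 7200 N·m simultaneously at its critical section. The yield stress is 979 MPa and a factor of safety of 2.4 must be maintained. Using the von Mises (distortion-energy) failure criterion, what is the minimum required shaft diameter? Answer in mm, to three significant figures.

σ_allow = σ_y/n = 979/2.4 = 407.9 MPa.
For a solid shaft σ_b = 32M/(πd³) and τ = 16T/(πd³), so the von Mises stress is σ' = (16/πd³)·√(4M²+3T²).
√(4M²+3T²) = √(4×(3.760×10^7)² + 3×(7.200×10^6)²) = 7.623×10^7 N·mm.
d³ = 16×7.623×10^7/(π×407.9) = 951700 mm³.
d = 98.36 mm.

d = 98.4 mm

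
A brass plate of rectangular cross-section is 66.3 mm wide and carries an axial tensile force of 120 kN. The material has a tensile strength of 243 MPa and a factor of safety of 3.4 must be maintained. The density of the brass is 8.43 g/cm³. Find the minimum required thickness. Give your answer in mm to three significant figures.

σ_allow = 243/3.4 = 71.47 MPa.
Required area A = F/σ_allow = 120000/71.47 = 1679 mm².
t = A/w = 1679/66.3 = 25.32 mm.

t = 25.3 mm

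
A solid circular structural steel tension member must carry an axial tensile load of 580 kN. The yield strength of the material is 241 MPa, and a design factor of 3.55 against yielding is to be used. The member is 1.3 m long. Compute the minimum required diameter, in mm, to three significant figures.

d = 104 mm

Allowable stress σ_allow = 241/3.55 = 67.89 MPa.
Required area A = F/σ_allow = 580000/67.89 = 8544 mm².
A = πd²/4 → d = √(4A/π) = 104.3 mm.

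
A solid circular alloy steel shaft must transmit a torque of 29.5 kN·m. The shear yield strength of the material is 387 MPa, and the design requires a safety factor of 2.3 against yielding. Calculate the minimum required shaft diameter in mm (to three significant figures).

Allowable shear stress τ_allow = 387/2.3 = 168.3 MPa.
For a solid shaft τ = 16T/(πd³), so d³ = 16T/(π τ_allow) = 16×2.9500×10^7/(π×168.3) = 892900 mm³.
d = (892900)^(1/3) = 96.29 mm.

d = 96.3 mm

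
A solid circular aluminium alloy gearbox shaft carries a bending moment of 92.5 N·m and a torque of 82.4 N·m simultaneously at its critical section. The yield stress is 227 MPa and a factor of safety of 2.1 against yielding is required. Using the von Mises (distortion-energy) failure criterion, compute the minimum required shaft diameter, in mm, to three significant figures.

d = 22.2 mm

σ_allow = σ_y/n = 227/2.1 = 108.1 MPa.
For a solid shaft σ_b = 32M/(πd³) and τ = 16T/(πd³), so the von Mises stress is σ' = (16/πd³)·√(4M²+3T²).
√(4M²+3T²) = √(4×(92500)² + 3×(82400)²) = 233700 N·mm.
d³ = 16×233700/(π×108.1) = 11010 mm³.
d = 22.25 mm.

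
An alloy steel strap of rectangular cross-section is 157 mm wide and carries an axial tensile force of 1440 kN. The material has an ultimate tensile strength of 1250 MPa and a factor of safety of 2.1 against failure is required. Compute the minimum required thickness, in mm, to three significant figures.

t = 15.4 mm

σ_allow = 1250/2.1 = 595.2 MPa.
Required area A = F/σ_allow = 1440000/595.2 = 2419 mm².
t = A/w = 2419/157 = 15.41 mm.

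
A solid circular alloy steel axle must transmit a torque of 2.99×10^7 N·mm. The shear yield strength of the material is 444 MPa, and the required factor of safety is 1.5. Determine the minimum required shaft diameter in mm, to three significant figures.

d = 80.1 mm

Allowable shear stress τ_allow = 444/1.5 = 296.0 MPa.
For a solid shaft τ = 16T/(πd³), so d³ = 16T/(π τ_allow) = 16×2.9900×10^7/(π×296.0) = 514500 mm³.
d = (514500)^(1/3) = 80.13 mm.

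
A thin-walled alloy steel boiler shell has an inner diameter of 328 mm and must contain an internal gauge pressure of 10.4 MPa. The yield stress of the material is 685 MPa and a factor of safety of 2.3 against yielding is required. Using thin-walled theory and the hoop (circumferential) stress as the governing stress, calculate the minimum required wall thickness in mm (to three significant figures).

t = 5.73 mm

σ_allow = 685/2.3 = 297.8 MPa.
Hoop stress σ_h = pD/(2t), so t = pD/(2σ_allow) = 10.4×328/(2×297.8) = 5.727 mm.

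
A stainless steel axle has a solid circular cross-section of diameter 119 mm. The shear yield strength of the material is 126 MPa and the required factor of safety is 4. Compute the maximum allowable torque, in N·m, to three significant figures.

T_allow = 10400 N·m

τ_allow = 126/4 = 31.50 MPa.
For a solid shaft T_allow = τ_allow·πd³/16; πd³/16 = π×119³/16 = 330900 mm³.
T_allow = 31.50×330900 = 1.042×10^7 N·mm = 10420 N·m.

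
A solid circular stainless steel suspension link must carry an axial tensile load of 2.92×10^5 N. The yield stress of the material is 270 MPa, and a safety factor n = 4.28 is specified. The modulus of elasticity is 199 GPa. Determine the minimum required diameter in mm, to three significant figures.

d = 76.8 mm

Allowable stress σ_allow = 270/4.28 = 63.08 MPa.
Required area A = F/σ_allow = 292000/63.08 = 4629 mm².
A = πd²/4 → d = √(4A/π) = 76.77 mm.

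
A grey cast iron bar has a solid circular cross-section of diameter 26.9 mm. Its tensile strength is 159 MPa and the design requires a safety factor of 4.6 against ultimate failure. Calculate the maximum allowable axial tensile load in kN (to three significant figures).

F_allow = 19.6 kN

σ_allow = 159/4.6 = 34.57 MPa.
A = πd²/4 = π×26.9²/4 = 568.3 mm².
F_allow = σ_allow × A = 34.57×568.3 = 19640 N.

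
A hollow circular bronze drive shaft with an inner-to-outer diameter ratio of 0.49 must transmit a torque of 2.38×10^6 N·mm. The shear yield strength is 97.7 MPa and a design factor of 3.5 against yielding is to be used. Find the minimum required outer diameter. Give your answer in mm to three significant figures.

d_o = 77.2 mm

τ_allow = 97.7/3.5 = 27.91 MPa.
For a hollow shaft τ = 16T/[πd_o³(1−k⁴)] with k = 0.49, so 1−k⁴ = 0.9424.
d_o³ = 16T/[π τ_allow (1−k⁴)] = 16×2380000/(π×27.91×0.9424) = 460800 mm³.
d_o = 77.24 mm.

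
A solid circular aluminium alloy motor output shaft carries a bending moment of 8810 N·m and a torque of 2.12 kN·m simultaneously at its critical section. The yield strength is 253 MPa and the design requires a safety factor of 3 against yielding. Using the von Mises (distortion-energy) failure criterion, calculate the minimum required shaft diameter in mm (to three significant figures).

σ_allow = σ_y/n = 253/3 = 84.33 MPa.
For a solid shaft σ_b = 32M/(πd³) and τ = 16T/(πd³), so the von Mises stress is σ' = (16/πd³)·√(4M²+3T²).
√(4M²+3T²) = √(4×(8.810×10^6)² + 3×(2.120×10^6)²) = 1.800×10^7 N·mm.
d³ = 16×1.800×10^7/(π×84.33) = 1.087×10^6 mm³.
d = 102.8 mm.

d = 103 mm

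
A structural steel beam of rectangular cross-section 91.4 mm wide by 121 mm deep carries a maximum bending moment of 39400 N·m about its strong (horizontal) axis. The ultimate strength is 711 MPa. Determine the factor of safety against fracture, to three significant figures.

n = 4.02

Section modulus S = bh²/6 = 91.4×121²/6 = 223000 mm³.
σ = M/S = 3.9400×10^7/223000 = 176.7 MPa.
n = 711/176.7 = 4.025.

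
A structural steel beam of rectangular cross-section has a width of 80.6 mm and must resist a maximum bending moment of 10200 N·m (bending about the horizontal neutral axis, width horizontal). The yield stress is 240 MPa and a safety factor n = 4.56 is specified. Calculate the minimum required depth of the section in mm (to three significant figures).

h = 120 mm

σ_allow = 240/4.56 = 52.63 MPa.
For a rectangular section σ = 6M/(bh²), so h² = 6M/(b σ_allow) = 6×1.0200×10^7/(80.6×52.63) = 14430 mm².
h = 120.1 mm.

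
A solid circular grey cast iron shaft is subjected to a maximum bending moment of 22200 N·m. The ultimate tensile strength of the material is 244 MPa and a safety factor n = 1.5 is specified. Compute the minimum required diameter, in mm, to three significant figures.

d = 112 mm

σ_allow = 244/1.5 = 162.7 MPa.
For a solid circular section σ = 32M/(πd³), so d³ = 32M/(π σ_allow) = 32×2.2200×10^7/(π×162.7) = 1.390×10^6 mm³.
d = 111.6 mm.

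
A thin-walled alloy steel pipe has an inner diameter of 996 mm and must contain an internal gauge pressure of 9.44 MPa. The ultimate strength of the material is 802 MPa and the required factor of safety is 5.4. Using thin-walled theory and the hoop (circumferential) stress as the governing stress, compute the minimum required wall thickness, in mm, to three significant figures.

t = 31.7 mm

σ_allow = 802/5.4 = 148.5 MPa.
Hoop stress σ_h = pD/(2t), so t = pD/(2σ_allow) = 9.44×996/(2×148.5) = 31.65 mm.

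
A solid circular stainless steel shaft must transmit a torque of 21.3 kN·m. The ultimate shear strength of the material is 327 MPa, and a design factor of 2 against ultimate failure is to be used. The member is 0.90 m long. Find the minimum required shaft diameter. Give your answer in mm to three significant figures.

d = 87.2 mm

Allowable shear stress τ_allow = 327/2 = 163.5 MPa.
For a solid shaft τ = 16T/(πd³), so d³ = 16T/(π τ_allow) = 16×2.1300×10^7/(π×163.5) = 663500 mm³.
d = (663500)^(1/3) = 87.22 mm.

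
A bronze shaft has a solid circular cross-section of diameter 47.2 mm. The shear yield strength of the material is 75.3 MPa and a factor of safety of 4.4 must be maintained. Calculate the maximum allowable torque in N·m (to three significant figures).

T_allow = 353 N·m

τ_allow = 75.3/4.4 = 17.11 MPa.
For a solid shaft T_allow = τ_allow·πd³/16; πd³/16 = π×47.2³/16 = 20650 mm³.
T_allow = 17.11×20650 = 353300 N·mm = 353.3 N·m.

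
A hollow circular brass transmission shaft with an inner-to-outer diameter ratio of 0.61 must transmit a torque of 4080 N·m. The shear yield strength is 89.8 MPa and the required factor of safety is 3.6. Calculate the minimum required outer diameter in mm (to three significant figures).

τ_allow = 89.8/3.6 = 24.94 MPa.
For a hollow shaft τ = 16T/[πd_o³(1−k⁴)] with k = 0.61, so 1−k⁴ = 0.8615.
d_o³ = 16T/[π τ_allow (1−k⁴)] = 16×4080000/(π×24.94×0.8615) = 966900 mm³.
d_o = 98.88 mm.

d_o = 98.9 mm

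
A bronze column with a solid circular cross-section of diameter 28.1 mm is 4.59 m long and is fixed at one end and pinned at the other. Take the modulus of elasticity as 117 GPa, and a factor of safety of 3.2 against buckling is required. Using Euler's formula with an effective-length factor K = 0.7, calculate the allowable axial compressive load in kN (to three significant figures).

P_allow = 1.07 kN

I = πd⁴/64 = π×28.1⁴/64 = 30610 mm⁴.
Effective length L_e = KL = 0.7×4.59 m = 3213 mm.
Euler critical load P_cr = π²EI/L_e² = π²×117000×30610/3213² = 3423 N.
P_allow = P_cr/n = 3423/3.2 = 1070 N.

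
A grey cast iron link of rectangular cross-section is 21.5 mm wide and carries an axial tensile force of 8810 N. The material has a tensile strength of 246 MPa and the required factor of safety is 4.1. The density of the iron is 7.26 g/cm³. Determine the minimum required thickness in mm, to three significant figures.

σ_allow = 246/4.1 = 60.00 MPa.
Required area A = F/σ_allow = 8810.0/60.00 = 146.8 mm².
t = A/w = 146.8/21.5 = 6.829 mm.

t = 6.83 mm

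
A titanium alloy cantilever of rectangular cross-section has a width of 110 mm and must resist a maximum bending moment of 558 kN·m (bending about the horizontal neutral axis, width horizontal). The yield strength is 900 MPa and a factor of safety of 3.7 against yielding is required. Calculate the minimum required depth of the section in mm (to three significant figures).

σ_allow = 900/3.7 = 243.2 MPa.
For a rectangular section σ = 6M/(bh²), so h² = 6M/(b σ_allow) = 6×5.5800×10^8/(110×243.2) = 125100 mm².
h = 353.7 mm.

h = 354 mm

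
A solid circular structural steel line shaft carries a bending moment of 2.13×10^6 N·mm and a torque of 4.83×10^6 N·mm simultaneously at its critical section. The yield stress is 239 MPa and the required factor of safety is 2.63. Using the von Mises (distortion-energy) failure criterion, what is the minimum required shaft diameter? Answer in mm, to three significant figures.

d = 80.7 mm

σ_allow = σ_y/n = 239/2.63 = 90.87 MPa.
For a solid shaft σ_b = 32M/(πd³) and τ = 16T/(πd³), so the von Mises stress is σ' = (16/πd³)·√(4M²+3T²).
√(4M²+3T²) = √(4×(2.130×10^6)² + 3×(4.830×10^6)²) = 9.388×10^6 N·mm.
d³ = 16×9.388×10^6/(π×90.87) = 526100 mm³.
d = 80.73 mm.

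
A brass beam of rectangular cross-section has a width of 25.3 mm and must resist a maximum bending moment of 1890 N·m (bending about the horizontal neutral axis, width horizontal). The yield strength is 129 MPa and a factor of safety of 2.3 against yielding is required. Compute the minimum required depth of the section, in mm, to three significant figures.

σ_allow = 129/2.3 = 56.09 MPa.
For a rectangular section σ = 6M/(bh²), so h² = 6M/(b σ_allow) = 6×1890000/(25.3×56.09) = 7992 mm².
h = 89.40 mm.

h = 89.4 mm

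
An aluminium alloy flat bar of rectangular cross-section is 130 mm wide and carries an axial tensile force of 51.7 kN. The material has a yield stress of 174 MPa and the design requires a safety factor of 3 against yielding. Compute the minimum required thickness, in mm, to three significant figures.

t = 6.86 mm

σ_allow = 174/3 = 58.00 MPa.
Required area A = F/σ_allow = 51700/58.00 = 891.4 mm².
t = A/w = 891.4/130 = 6.857 mm.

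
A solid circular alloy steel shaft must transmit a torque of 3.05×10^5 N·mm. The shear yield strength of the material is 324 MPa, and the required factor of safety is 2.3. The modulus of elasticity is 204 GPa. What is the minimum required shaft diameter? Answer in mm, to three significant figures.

d = 22.3 mm

Allowable shear stress τ_allow = 324/2.3 = 140.9 MPa.
For a solid shaft τ = 16T/(πd³), so d³ = 16T/(π τ_allow) = 16×305000/(π×140.9) = 11030 mm³.
d = (11030)^(1/3) = 22.26 mm.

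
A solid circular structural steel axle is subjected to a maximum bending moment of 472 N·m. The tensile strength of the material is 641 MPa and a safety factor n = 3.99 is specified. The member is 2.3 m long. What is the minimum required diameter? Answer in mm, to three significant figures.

σ_allow = 641/3.99 = 160.7 MPa.
For a solid circular section σ = 32M/(πd³), so d³ = 32M/(π σ_allow) = 32×472000/(π×160.7) = 29930 mm³.
d = 31.05 mm.

d = 31.0 mm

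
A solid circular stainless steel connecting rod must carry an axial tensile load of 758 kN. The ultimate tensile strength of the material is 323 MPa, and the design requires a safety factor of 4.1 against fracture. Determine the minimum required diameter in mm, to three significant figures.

d = 111 mm

Allowable stress σ_allow = 323/4.1 = 78.78 MPa.
Required area A = F/σ_allow = 758000/78.78 = 9622 mm².
A = πd²/4 → d = √(4A/π) = 110.7 mm.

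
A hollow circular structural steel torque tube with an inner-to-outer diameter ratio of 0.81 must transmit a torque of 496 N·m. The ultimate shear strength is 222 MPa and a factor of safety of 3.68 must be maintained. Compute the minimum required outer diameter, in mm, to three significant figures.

τ_allow = 222/3.68 = 60.33 MPa.
For a hollow shaft τ = 16T/[πd_o³(1−k⁴)] with k = 0.81, so 1−k⁴ = 0.5695.
d_o³ = 16T/[π τ_allow (1−k⁴)] = 16×496000/(π×60.33×0.5695) = 73520 mm³.
d_o = 41.89 mm.

d_o = 41.9 mm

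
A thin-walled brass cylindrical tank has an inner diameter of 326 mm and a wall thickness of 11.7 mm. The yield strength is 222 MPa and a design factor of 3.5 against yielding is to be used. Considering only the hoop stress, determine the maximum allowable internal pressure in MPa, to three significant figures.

σ_allow = 222/3.5 = 63.43 MPa.
σ_h = pD/(2t) → p_allow = 2σ_allow t/D = 2×63.43×11.7/326 = 4.553 MPa.

p_allow = 4.55 MPa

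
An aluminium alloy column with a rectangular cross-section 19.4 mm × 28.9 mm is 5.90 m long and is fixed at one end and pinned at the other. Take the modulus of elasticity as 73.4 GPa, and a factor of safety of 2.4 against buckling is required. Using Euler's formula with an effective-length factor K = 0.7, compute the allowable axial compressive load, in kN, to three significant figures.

P_allow = 0.311 kN

Buckling occurs about the weak axis: I_min = h·b³/12 = 28.9×19.4³/12 = 17580 mm⁴ (b = 19.4 mm is the smaller dimension).
Effective length L_e = KL = 0.7×5.90 m = 4130 mm.
Euler critical load P_cr = π²EI/L_e² = π²×73400×17580/4130² = 746.8 N.
P_allow = P_cr/n = 746.8/2.4 = 311.2 N.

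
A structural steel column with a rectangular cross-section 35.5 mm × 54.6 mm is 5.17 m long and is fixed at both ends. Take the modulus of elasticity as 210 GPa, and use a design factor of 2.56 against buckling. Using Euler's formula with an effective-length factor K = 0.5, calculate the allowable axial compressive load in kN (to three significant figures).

P_allow = 24.7 kN

Buckling occurs about the weak axis: I_min = h·b³/12 = 54.6×35.5³/12 = 203600 mm⁴ (b = 35.5 mm is the smaller dimension).
Effective length L_e = KL = 0.5×5.17 m = 2585 mm.
Euler critical load P_cr = π²EI/L_e² = π²×210000×203600/2585² = 63140 N.
P_allow = P_cr/n = 63140/2.56 = 24660 N.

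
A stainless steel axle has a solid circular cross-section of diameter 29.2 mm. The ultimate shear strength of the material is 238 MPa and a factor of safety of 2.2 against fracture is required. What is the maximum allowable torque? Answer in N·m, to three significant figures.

τ_allow = 238/2.2 = 108.2 MPa.
For a solid shaft T_allow = τ_allow·πd³/16; πd³/16 = π×29.2³/16 = 4889 mm³.
T_allow = 108.2×4889 = 528900 N·mm = 528.9 N·m.

T_allow = 529 N·m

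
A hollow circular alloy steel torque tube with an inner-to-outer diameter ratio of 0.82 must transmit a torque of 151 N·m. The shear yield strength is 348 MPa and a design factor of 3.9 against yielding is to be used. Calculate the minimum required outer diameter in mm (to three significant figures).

d_o = 25.1 mm

τ_allow = 348/3.9 = 89.23 MPa.
For a hollow shaft τ = 16T/[πd_o³(1−k⁴)] with k = 0.82, so 1−k⁴ = 0.5479.
d_o³ = 16T/[π τ_allow (1−k⁴)] = 16×151000/(π×89.23×0.5479) = 15730 mm³.
d_o = 25.06 mm.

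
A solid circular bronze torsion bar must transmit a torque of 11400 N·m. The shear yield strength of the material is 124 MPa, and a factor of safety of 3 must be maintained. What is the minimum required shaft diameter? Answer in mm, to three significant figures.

d = 112 mm

Allowable shear stress τ_allow = 124/3 = 41.33 MPa.
For a solid shaft τ = 16T/(πd³), so d³ = 16T/(π τ_allow) = 16×1.1400×10^7/(π×41.33) = 1.405×10^6 mm³.
d = (1.405×10^6)^(1/3) = 112.0 mm.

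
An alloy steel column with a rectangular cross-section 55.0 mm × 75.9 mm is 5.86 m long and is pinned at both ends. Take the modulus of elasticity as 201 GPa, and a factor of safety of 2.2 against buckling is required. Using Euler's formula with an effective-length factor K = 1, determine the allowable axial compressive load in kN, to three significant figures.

P_allow = 27.6 kN

Buckling occurs about the weak axis: I_min = h·b³/12 = 75.9×55.0³/12 = 1.052×10^6 mm⁴ (b = 55.0 mm is the smaller dimension).
Effective length L_e = KL = 1×5.86 m = 5860 mm.
Euler critical load P_cr = π²EI/L_e² = π²×201000×1.052×10^6/5860² = 60790 N.
P_allow = P_cr/n = 60790/2.2 = 27630 N.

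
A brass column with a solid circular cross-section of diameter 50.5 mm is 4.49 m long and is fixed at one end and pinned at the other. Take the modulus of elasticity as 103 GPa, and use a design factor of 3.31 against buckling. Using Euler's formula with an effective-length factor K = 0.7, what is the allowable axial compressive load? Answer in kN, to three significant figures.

I = πd⁴/64 = π×50.5⁴/64 = 319300 mm⁴.
Effective length L_e = KL = 0.7×4.49 m = 3143 mm.
Euler critical load P_cr = π²EI/L_e² = π²×103000×319300/3143² = 32850 N.
P_allow = P_cr/n = 32850/3.31 = 9926 N.

P_allow = 9.93 kN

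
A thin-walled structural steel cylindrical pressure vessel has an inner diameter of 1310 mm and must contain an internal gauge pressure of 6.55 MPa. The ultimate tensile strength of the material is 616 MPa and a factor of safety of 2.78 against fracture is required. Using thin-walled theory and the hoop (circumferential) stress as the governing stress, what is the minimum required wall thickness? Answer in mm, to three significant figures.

t = 19.4 mm

σ_allow = 616/2.78 = 221.6 MPa.
Hoop stress σ_h = pD/(2t), so t = pD/(2σ_allow) = 6.55×1310/(2×221.6) = 19.36 mm.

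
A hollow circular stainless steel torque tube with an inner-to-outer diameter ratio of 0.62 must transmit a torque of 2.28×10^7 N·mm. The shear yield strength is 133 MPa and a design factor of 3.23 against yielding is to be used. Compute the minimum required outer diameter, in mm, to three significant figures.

τ_allow = 133/3.23 = 41.18 MPa.
For a hollow shaft τ = 16T/[πd_o³(1−k⁴)] with k = 0.62, so 1−k⁴ = 0.8522.
d_o³ = 16T/[π τ_allow (1−k⁴)] = 16×2.2800×10^7/(π×41.18×0.8522) = 3.309×10^6 mm³.
d_o = 149.0 mm.

d_o = 149 mm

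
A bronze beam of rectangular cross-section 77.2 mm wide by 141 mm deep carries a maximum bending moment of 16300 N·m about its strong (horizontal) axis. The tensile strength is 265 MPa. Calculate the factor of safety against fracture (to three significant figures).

n = 4.16

Section modulus S = bh²/6 = 77.2×141²/6 = 255800 mm³.
σ = M/S = 1.6300×10^7/255800 = 63.72 MPa.
n = 265/63.72 = 4.159.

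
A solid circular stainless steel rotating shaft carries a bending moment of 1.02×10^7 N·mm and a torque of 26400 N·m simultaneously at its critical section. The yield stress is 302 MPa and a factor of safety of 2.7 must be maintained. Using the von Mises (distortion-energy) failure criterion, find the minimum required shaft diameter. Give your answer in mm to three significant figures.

d = 132 mm

σ_allow = σ_y/n = 302/2.7 = 111.9 MPa.
For a solid shaft σ_b = 32M/(πd³) and τ = 16T/(πd³), so the von Mises stress is σ' = (16/πd³)·√(4M²+3T²).
√(4M²+3T²) = √(4×(1.020×10^7)² + 3×(2.640×10^7)²) = 5.007×10^7 N·mm.
d³ = 16×5.007×10^7/(π×111.9) = 2.280×10^6 mm³.
d = 131.6 mm.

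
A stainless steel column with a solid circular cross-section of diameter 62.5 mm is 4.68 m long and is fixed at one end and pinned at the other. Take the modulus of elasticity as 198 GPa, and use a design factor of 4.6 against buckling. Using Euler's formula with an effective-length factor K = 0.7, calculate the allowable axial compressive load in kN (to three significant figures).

I = πd⁴/64 = π×62.5⁴/64 = 749000 mm⁴.
Effective length L_e = KL = 0.7×4.68 m = 3276 mm.
Euler critical load P_cr = π²EI/L_e² = π²×198000×749000/3276² = 136400 N.
P_allow = P_cr/n = 136400/4.6 = 29650 N.

P_allow = 29.6 kN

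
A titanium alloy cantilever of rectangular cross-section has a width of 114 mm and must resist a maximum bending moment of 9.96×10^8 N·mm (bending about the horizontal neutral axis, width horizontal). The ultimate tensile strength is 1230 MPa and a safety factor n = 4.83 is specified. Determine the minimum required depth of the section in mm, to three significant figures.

h = 454 mm

σ_allow = 1230/4.83 = 254.7 MPa.
For a rectangular section σ = 6M/(bh²), so h² = 6M/(b σ_allow) = 6×9.9600×10^8/(114×254.7) = 205800 mm².
h = 453.7 mm.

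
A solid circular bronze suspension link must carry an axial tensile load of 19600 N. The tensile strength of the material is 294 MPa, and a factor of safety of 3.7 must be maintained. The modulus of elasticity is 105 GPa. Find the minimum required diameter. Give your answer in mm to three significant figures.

Allowable stress σ_allow = 294/3.7 = 79.46 MPa.
Required area A = F/σ_allow = 19600/79.46 = 246.7 mm².
A = πd²/4 → d = √(4A/π) = 17.72 mm.

d = 17.7 mm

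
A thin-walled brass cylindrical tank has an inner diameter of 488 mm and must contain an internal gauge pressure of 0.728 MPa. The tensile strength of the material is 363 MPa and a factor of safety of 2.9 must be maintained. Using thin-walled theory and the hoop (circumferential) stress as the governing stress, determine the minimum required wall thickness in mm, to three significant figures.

t = 1.42 mm

σ_allow = 363/2.9 = 125.2 MPa.
Hoop stress σ_h = pD/(2t), so t = pD/(2σ_allow) = 0.728×488/(2×125.2) = 1.419 mm.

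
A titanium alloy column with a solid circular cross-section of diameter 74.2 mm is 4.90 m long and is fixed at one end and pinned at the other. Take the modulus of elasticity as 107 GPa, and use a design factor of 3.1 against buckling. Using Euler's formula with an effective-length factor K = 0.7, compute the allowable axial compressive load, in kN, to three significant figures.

I = πd⁴/64 = π×74.2⁴/64 = 1.488×10^6 mm⁴.
Effective length L_e = KL = 0.7×4.90 m = 3430 mm.
Euler critical load P_cr = π²EI/L_e² = π²×107000×1.488×10^6/3430² = 133600 N.
P_allow = P_cr/n = 133600/3.1 = 43080 N.

P_allow = 43.1 kN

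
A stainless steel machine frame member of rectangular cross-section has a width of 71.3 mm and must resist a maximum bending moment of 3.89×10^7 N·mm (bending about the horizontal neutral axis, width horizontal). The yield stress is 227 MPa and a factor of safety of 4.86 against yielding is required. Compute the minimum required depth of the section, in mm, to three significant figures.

σ_allow = 227/4.86 = 46.71 MPa.
For a rectangular section σ = 6M/(bh²), so h² = 6M/(b σ_allow) = 6×3.8900×10^7/(71.3×46.71) = 70080 mm².
h = 264.7 mm.

h = 265 mm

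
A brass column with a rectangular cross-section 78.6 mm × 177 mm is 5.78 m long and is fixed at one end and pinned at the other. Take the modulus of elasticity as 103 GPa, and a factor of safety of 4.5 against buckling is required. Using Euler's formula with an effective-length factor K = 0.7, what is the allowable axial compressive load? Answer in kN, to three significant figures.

Buckling occurs about the weak axis: I_min = h·b³/12 = 177×78.6³/12 = 7.162×10^6 mm⁴ (b = 78.6 mm is the smaller dimension).
Effective length L_e = KL = 0.7×5.78 m = 4046 mm.
Euler critical load P_cr = π²EI/L_e² = π²×103000×7.162×10^6/4046² = 444800 N.
P_allow = P_cr/n = 444800/4.5 = 98840 N.

P_allow = 98.8 kN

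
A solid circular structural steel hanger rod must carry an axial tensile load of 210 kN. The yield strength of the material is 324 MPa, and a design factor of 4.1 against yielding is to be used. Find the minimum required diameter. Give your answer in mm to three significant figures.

Allowable stress σ_allow = 324/4.1 = 79.02 MPa.
Required area A = F/σ_allow = 210000/79.02 = 2657 mm².
A = πd²/4 → d = √(4A/π) = 58.17 mm.

d = 58.2 mm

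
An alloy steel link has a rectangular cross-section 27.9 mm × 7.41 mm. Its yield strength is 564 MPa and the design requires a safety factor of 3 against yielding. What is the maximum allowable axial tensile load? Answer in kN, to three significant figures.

F_allow = 38.9 kN

σ_allow = 564/3 = 188.0 MPa.
A = 27.9×7.41 = 206.7 mm².
F_allow = σ_allow × A = 188.0×206.7 = 38870 N.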